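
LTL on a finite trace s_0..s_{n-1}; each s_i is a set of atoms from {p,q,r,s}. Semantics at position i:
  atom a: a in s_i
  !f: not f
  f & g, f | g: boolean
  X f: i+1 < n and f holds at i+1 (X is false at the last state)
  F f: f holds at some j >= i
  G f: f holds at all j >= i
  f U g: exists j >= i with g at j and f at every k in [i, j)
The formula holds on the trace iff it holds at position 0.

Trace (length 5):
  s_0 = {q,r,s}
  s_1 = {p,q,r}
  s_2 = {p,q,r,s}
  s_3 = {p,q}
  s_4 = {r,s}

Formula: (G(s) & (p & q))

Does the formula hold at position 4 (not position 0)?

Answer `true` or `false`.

Answer: false

Derivation:
s_0={q,r,s}: (G(s) & (p & q))=False G(s)=False s=True (p & q)=False p=False q=True
s_1={p,q,r}: (G(s) & (p & q))=False G(s)=False s=False (p & q)=True p=True q=True
s_2={p,q,r,s}: (G(s) & (p & q))=False G(s)=False s=True (p & q)=True p=True q=True
s_3={p,q}: (G(s) & (p & q))=False G(s)=False s=False (p & q)=True p=True q=True
s_4={r,s}: (G(s) & (p & q))=False G(s)=True s=True (p & q)=False p=False q=False
Evaluating at position 4: result = False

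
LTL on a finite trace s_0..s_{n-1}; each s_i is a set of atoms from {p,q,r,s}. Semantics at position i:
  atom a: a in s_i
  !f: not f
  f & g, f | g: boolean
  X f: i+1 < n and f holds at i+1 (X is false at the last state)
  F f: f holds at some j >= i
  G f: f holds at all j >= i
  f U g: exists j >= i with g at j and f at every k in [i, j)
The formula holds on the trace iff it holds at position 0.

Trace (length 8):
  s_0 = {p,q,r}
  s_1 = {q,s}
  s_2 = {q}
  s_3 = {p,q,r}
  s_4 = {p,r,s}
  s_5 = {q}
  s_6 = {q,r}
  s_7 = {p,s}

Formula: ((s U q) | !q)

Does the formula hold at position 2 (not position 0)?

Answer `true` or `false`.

Answer: true

Derivation:
s_0={p,q,r}: ((s U q) | !q)=True (s U q)=True s=False q=True !q=False
s_1={q,s}: ((s U q) | !q)=True (s U q)=True s=True q=True !q=False
s_2={q}: ((s U q) | !q)=True (s U q)=True s=False q=True !q=False
s_3={p,q,r}: ((s U q) | !q)=True (s U q)=True s=False q=True !q=False
s_4={p,r,s}: ((s U q) | !q)=True (s U q)=True s=True q=False !q=True
s_5={q}: ((s U q) | !q)=True (s U q)=True s=False q=True !q=False
s_6={q,r}: ((s U q) | !q)=True (s U q)=True s=False q=True !q=False
s_7={p,s}: ((s U q) | !q)=True (s U q)=False s=True q=False !q=True
Evaluating at position 2: result = True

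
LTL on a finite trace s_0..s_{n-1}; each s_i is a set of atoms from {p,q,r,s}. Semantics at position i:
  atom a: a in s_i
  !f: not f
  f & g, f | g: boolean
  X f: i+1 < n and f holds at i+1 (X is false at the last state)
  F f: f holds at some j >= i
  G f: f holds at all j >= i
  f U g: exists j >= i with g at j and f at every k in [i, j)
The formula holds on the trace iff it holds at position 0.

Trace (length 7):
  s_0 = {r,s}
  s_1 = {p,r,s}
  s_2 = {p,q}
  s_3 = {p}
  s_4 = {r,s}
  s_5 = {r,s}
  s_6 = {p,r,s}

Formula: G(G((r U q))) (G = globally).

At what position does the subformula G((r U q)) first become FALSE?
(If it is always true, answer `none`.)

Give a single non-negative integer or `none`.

Answer: 0

Derivation:
s_0={r,s}: G((r U q))=False (r U q)=True r=True q=False
s_1={p,r,s}: G((r U q))=False (r U q)=True r=True q=False
s_2={p,q}: G((r U q))=False (r U q)=True r=False q=True
s_3={p}: G((r U q))=False (r U q)=False r=False q=False
s_4={r,s}: G((r U q))=False (r U q)=False r=True q=False
s_5={r,s}: G((r U q))=False (r U q)=False r=True q=False
s_6={p,r,s}: G((r U q))=False (r U q)=False r=True q=False
G(G((r U q))) holds globally = False
First violation at position 0.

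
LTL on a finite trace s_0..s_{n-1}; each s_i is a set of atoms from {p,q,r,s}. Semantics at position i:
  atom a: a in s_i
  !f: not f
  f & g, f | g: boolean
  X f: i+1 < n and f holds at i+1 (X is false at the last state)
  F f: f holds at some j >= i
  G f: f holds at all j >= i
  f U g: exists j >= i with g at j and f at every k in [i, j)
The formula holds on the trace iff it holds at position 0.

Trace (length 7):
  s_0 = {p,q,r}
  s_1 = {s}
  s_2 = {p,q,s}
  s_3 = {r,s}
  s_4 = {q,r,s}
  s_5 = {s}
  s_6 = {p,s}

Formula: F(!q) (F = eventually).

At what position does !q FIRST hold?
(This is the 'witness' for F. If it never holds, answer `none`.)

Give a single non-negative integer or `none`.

Answer: 1

Derivation:
s_0={p,q,r}: !q=False q=True
s_1={s}: !q=True q=False
s_2={p,q,s}: !q=False q=True
s_3={r,s}: !q=True q=False
s_4={q,r,s}: !q=False q=True
s_5={s}: !q=True q=False
s_6={p,s}: !q=True q=False
F(!q) holds; first witness at position 1.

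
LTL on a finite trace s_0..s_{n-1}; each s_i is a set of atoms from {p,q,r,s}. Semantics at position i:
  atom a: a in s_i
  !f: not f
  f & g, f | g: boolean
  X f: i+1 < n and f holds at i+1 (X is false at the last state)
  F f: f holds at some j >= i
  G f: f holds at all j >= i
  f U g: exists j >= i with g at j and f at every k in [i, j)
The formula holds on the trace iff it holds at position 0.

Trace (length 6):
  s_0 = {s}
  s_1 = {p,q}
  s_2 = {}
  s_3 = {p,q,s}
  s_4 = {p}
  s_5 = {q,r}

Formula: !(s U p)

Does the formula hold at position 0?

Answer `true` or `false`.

s_0={s}: !(s U p)=False (s U p)=True s=True p=False
s_1={p,q}: !(s U p)=False (s U p)=True s=False p=True
s_2={}: !(s U p)=True (s U p)=False s=False p=False
s_3={p,q,s}: !(s U p)=False (s U p)=True s=True p=True
s_4={p}: !(s U p)=False (s U p)=True s=False p=True
s_5={q,r}: !(s U p)=True (s U p)=False s=False p=False

Answer: false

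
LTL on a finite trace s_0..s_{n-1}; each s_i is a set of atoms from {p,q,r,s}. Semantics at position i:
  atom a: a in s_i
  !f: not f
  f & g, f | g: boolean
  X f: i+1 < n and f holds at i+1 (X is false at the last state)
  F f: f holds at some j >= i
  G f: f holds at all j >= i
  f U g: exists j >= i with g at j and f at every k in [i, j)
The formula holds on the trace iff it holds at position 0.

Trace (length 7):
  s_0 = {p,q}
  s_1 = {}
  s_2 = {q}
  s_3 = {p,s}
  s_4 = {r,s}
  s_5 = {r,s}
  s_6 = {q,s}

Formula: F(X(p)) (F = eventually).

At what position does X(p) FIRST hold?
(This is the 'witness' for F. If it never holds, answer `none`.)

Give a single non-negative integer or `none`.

Answer: 2

Derivation:
s_0={p,q}: X(p)=False p=True
s_1={}: X(p)=False p=False
s_2={q}: X(p)=True p=False
s_3={p,s}: X(p)=False p=True
s_4={r,s}: X(p)=False p=False
s_5={r,s}: X(p)=False p=False
s_6={q,s}: X(p)=False p=False
F(X(p)) holds; first witness at position 2.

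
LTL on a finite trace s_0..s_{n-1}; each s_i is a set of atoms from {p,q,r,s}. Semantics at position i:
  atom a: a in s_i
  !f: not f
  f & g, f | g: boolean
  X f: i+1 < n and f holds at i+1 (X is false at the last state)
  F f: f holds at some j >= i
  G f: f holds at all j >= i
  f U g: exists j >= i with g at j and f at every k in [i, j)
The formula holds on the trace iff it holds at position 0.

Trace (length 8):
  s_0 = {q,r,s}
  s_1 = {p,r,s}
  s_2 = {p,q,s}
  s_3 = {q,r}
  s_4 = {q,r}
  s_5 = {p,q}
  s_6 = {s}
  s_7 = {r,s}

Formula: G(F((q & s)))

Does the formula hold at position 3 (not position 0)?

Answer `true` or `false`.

Answer: false

Derivation:
s_0={q,r,s}: G(F((q & s)))=False F((q & s))=True (q & s)=True q=True s=True
s_1={p,r,s}: G(F((q & s)))=False F((q & s))=True (q & s)=False q=False s=True
s_2={p,q,s}: G(F((q & s)))=False F((q & s))=True (q & s)=True q=True s=True
s_3={q,r}: G(F((q & s)))=False F((q & s))=False (q & s)=False q=True s=False
s_4={q,r}: G(F((q & s)))=False F((q & s))=False (q & s)=False q=True s=False
s_5={p,q}: G(F((q & s)))=False F((q & s))=False (q & s)=False q=True s=False
s_6={s}: G(F((q & s)))=False F((q & s))=False (q & s)=False q=False s=True
s_7={r,s}: G(F((q & s)))=False F((q & s))=False (q & s)=False q=False s=True
Evaluating at position 3: result = False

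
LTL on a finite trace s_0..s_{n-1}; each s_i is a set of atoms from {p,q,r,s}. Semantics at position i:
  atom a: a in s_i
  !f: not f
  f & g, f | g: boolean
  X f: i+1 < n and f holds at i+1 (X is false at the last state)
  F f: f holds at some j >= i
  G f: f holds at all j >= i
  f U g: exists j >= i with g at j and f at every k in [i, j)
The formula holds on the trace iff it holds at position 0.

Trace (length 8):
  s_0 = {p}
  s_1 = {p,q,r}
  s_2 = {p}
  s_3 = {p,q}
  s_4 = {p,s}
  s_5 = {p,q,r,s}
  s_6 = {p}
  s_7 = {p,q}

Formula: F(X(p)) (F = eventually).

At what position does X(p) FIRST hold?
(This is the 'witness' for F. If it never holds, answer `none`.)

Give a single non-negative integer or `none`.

Answer: 0

Derivation:
s_0={p}: X(p)=True p=True
s_1={p,q,r}: X(p)=True p=True
s_2={p}: X(p)=True p=True
s_3={p,q}: X(p)=True p=True
s_4={p,s}: X(p)=True p=True
s_5={p,q,r,s}: X(p)=True p=True
s_6={p}: X(p)=True p=True
s_7={p,q}: X(p)=False p=True
F(X(p)) holds; first witness at position 0.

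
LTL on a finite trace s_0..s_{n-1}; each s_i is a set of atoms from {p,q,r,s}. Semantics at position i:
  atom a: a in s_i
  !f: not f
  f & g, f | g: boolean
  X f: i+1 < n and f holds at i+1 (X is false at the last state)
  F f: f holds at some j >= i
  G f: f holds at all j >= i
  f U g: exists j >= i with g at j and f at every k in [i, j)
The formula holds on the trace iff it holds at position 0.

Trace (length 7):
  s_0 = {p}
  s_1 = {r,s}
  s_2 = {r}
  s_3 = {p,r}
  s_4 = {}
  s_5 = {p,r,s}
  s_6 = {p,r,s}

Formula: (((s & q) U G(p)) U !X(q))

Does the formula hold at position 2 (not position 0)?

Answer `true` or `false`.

Answer: true

Derivation:
s_0={p}: (((s & q) U G(p)) U !X(q))=True ((s & q) U G(p))=False (s & q)=False s=False q=False G(p)=False p=True !X(q)=True X(q)=False
s_1={r,s}: (((s & q) U G(p)) U !X(q))=True ((s & q) U G(p))=False (s & q)=False s=True q=False G(p)=False p=False !X(q)=True X(q)=False
s_2={r}: (((s & q) U G(p)) U !X(q))=True ((s & q) U G(p))=False (s & q)=False s=False q=False G(p)=False p=False !X(q)=True X(q)=False
s_3={p,r}: (((s & q) U G(p)) U !X(q))=True ((s & q) U G(p))=False (s & q)=False s=False q=False G(p)=False p=True !X(q)=True X(q)=False
s_4={}: (((s & q) U G(p)) U !X(q))=True ((s & q) U G(p))=False (s & q)=False s=False q=False G(p)=False p=False !X(q)=True X(q)=False
s_5={p,r,s}: (((s & q) U G(p)) U !X(q))=True ((s & q) U G(p))=True (s & q)=False s=True q=False G(p)=True p=True !X(q)=True X(q)=False
s_6={p,r,s}: (((s & q) U G(p)) U !X(q))=True ((s & q) U G(p))=True (s & q)=False s=True q=False G(p)=True p=True !X(q)=True X(q)=False
Evaluating at position 2: result = True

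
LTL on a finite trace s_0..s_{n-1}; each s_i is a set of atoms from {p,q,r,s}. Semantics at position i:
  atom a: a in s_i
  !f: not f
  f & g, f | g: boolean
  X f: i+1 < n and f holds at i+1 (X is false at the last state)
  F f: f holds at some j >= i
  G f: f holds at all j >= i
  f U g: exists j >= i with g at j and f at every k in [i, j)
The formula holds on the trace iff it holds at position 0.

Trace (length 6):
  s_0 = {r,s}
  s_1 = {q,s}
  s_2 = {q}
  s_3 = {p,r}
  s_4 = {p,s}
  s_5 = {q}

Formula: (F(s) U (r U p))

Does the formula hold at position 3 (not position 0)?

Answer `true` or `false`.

s_0={r,s}: (F(s) U (r U p))=True F(s)=True s=True (r U p)=False r=True p=False
s_1={q,s}: (F(s) U (r U p))=True F(s)=True s=True (r U p)=False r=False p=False
s_2={q}: (F(s) U (r U p))=True F(s)=True s=False (r U p)=False r=False p=False
s_3={p,r}: (F(s) U (r U p))=True F(s)=True s=False (r U p)=True r=True p=True
s_4={p,s}: (F(s) U (r U p))=True F(s)=True s=True (r U p)=True r=False p=True
s_5={q}: (F(s) U (r U p))=False F(s)=False s=False (r U p)=False r=False p=False
Evaluating at position 3: result = True

Answer: true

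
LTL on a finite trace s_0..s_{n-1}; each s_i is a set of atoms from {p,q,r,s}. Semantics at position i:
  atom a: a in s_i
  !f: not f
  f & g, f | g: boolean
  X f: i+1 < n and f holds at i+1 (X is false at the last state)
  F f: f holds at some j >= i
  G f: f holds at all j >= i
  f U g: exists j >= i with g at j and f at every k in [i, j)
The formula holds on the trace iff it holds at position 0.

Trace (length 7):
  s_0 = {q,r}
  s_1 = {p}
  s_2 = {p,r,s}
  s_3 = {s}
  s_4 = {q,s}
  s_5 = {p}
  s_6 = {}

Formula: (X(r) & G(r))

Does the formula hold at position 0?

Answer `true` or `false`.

Answer: false

Derivation:
s_0={q,r}: (X(r) & G(r))=False X(r)=False r=True G(r)=False
s_1={p}: (X(r) & G(r))=False X(r)=True r=False G(r)=False
s_2={p,r,s}: (X(r) & G(r))=False X(r)=False r=True G(r)=False
s_3={s}: (X(r) & G(r))=False X(r)=False r=False G(r)=False
s_4={q,s}: (X(r) & G(r))=False X(r)=False r=False G(r)=False
s_5={p}: (X(r) & G(r))=False X(r)=False r=False G(r)=False
s_6={}: (X(r) & G(r))=False X(r)=False r=False G(r)=False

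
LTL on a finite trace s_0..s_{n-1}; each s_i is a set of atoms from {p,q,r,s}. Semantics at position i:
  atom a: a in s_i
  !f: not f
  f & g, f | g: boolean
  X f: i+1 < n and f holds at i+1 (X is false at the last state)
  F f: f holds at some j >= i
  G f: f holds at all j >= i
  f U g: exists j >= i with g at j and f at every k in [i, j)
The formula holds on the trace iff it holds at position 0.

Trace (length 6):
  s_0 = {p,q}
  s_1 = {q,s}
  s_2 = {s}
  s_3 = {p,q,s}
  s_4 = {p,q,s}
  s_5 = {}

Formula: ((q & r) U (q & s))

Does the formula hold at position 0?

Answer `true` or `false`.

Answer: false

Derivation:
s_0={p,q}: ((q & r) U (q & s))=False (q & r)=False q=True r=False (q & s)=False s=False
s_1={q,s}: ((q & r) U (q & s))=True (q & r)=False q=True r=False (q & s)=True s=True
s_2={s}: ((q & r) U (q & s))=False (q & r)=False q=False r=False (q & s)=False s=True
s_3={p,q,s}: ((q & r) U (q & s))=True (q & r)=False q=True r=False (q & s)=True s=True
s_4={p,q,s}: ((q & r) U (q & s))=True (q & r)=False q=True r=False (q & s)=True s=True
s_5={}: ((q & r) U (q & s))=False (q & r)=False q=False r=False (q & s)=False s=False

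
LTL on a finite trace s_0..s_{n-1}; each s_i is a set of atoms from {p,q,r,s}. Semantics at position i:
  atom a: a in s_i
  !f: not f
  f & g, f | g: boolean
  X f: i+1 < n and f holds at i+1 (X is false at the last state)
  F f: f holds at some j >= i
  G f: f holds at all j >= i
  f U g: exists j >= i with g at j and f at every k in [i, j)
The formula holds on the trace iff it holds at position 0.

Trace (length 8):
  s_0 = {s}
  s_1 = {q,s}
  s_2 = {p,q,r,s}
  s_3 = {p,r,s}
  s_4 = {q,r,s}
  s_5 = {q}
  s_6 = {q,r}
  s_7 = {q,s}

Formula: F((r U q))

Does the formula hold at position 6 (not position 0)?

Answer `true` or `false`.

Answer: true

Derivation:
s_0={s}: F((r U q))=True (r U q)=False r=False q=False
s_1={q,s}: F((r U q))=True (r U q)=True r=False q=True
s_2={p,q,r,s}: F((r U q))=True (r U q)=True r=True q=True
s_3={p,r,s}: F((r U q))=True (r U q)=True r=True q=False
s_4={q,r,s}: F((r U q))=True (r U q)=True r=True q=True
s_5={q}: F((r U q))=True (r U q)=True r=False q=True
s_6={q,r}: F((r U q))=True (r U q)=True r=True q=True
s_7={q,s}: F((r U q))=True (r U q)=True r=False q=True
Evaluating at position 6: result = True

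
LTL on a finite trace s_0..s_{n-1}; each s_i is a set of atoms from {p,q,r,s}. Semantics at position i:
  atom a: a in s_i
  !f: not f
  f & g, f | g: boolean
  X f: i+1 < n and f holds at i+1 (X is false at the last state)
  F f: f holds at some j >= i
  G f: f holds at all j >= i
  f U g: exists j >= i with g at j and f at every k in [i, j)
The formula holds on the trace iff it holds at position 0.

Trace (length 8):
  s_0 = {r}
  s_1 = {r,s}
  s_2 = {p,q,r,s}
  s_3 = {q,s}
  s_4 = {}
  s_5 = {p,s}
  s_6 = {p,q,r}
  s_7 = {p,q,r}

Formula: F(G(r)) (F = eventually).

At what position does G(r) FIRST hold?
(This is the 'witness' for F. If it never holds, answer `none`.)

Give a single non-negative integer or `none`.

s_0={r}: G(r)=False r=True
s_1={r,s}: G(r)=False r=True
s_2={p,q,r,s}: G(r)=False r=True
s_3={q,s}: G(r)=False r=False
s_4={}: G(r)=False r=False
s_5={p,s}: G(r)=False r=False
s_6={p,q,r}: G(r)=True r=True
s_7={p,q,r}: G(r)=True r=True
F(G(r)) holds; first witness at position 6.

Answer: 6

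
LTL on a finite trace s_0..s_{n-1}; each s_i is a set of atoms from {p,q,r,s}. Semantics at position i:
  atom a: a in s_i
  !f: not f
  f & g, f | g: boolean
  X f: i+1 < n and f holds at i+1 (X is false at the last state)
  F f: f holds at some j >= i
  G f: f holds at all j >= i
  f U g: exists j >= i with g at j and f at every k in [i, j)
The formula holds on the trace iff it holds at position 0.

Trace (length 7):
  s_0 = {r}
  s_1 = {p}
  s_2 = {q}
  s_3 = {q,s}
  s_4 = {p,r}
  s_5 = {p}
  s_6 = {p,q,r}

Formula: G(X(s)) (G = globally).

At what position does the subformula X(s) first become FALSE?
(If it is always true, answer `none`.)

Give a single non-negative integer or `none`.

Answer: 0

Derivation:
s_0={r}: X(s)=False s=False
s_1={p}: X(s)=False s=False
s_2={q}: X(s)=True s=False
s_3={q,s}: X(s)=False s=True
s_4={p,r}: X(s)=False s=False
s_5={p}: X(s)=False s=False
s_6={p,q,r}: X(s)=False s=False
G(X(s)) holds globally = False
First violation at position 0.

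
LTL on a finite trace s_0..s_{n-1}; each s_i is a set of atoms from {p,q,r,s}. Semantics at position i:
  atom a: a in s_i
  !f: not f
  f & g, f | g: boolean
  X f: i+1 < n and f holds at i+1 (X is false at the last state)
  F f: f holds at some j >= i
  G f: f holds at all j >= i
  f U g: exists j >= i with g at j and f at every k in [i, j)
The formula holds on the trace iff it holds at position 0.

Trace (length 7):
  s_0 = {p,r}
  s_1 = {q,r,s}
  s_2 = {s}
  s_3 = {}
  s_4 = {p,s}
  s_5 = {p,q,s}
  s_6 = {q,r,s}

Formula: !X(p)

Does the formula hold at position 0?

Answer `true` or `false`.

s_0={p,r}: !X(p)=True X(p)=False p=True
s_1={q,r,s}: !X(p)=True X(p)=False p=False
s_2={s}: !X(p)=True X(p)=False p=False
s_3={}: !X(p)=False X(p)=True p=False
s_4={p,s}: !X(p)=False X(p)=True p=True
s_5={p,q,s}: !X(p)=True X(p)=False p=True
s_6={q,r,s}: !X(p)=True X(p)=False p=False

Answer: true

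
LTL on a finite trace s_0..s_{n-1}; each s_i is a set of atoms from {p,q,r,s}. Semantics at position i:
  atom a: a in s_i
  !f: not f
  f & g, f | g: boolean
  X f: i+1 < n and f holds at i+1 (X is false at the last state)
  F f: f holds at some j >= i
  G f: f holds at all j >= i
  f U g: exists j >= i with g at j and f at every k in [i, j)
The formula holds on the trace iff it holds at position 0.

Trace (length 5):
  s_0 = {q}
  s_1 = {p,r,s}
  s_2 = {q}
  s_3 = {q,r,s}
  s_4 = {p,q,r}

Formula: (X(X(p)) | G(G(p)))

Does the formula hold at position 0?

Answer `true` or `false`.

s_0={q}: (X(X(p)) | G(G(p)))=False X(X(p))=False X(p)=True p=False G(G(p))=False G(p)=False
s_1={p,r,s}: (X(X(p)) | G(G(p)))=False X(X(p))=False X(p)=False p=True G(G(p))=False G(p)=False
s_2={q}: (X(X(p)) | G(G(p)))=True X(X(p))=True X(p)=False p=False G(G(p))=False G(p)=False
s_3={q,r,s}: (X(X(p)) | G(G(p)))=False X(X(p))=False X(p)=True p=False G(G(p))=False G(p)=False
s_4={p,q,r}: (X(X(p)) | G(G(p)))=True X(X(p))=False X(p)=False p=True G(G(p))=True G(p)=True

Answer: false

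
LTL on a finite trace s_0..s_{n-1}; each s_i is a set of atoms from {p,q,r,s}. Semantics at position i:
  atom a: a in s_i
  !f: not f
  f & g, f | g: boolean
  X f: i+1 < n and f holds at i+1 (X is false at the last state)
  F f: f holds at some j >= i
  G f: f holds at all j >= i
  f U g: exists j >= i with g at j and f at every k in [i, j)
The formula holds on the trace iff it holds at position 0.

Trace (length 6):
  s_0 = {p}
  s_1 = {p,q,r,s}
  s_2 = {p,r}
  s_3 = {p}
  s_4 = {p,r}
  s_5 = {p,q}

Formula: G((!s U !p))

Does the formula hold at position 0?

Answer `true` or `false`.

Answer: false

Derivation:
s_0={p}: G((!s U !p))=False (!s U !p)=False !s=True s=False !p=False p=True
s_1={p,q,r,s}: G((!s U !p))=False (!s U !p)=False !s=False s=True !p=False p=True
s_2={p,r}: G((!s U !p))=False (!s U !p)=False !s=True s=False !p=False p=True
s_3={p}: G((!s U !p))=False (!s U !p)=False !s=True s=False !p=False p=True
s_4={p,r}: G((!s U !p))=False (!s U !p)=False !s=True s=False !p=False p=True
s_5={p,q}: G((!s U !p))=False (!s U !p)=False !s=True s=False !p=False p=True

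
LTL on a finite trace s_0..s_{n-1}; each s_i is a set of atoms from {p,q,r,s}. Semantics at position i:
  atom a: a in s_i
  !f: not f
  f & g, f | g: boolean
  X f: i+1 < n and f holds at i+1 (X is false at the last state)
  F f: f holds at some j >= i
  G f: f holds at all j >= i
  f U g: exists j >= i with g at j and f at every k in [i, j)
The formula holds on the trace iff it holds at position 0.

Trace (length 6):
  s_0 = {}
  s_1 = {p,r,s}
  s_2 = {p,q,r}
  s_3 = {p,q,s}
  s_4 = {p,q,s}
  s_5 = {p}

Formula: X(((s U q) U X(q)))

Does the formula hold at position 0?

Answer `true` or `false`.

Answer: true

Derivation:
s_0={}: X(((s U q) U X(q)))=True ((s U q) U X(q))=False (s U q)=False s=False q=False X(q)=False
s_1={p,r,s}: X(((s U q) U X(q)))=True ((s U q) U X(q))=True (s U q)=True s=True q=False X(q)=True
s_2={p,q,r}: X(((s U q) U X(q)))=True ((s U q) U X(q))=True (s U q)=True s=False q=True X(q)=True
s_3={p,q,s}: X(((s U q) U X(q)))=False ((s U q) U X(q))=True (s U q)=True s=True q=True X(q)=True
s_4={p,q,s}: X(((s U q) U X(q)))=False ((s U q) U X(q))=False (s U q)=True s=True q=True X(q)=False
s_5={p}: X(((s U q) U X(q)))=False ((s U q) U X(q))=False (s U q)=False s=False q=False X(q)=False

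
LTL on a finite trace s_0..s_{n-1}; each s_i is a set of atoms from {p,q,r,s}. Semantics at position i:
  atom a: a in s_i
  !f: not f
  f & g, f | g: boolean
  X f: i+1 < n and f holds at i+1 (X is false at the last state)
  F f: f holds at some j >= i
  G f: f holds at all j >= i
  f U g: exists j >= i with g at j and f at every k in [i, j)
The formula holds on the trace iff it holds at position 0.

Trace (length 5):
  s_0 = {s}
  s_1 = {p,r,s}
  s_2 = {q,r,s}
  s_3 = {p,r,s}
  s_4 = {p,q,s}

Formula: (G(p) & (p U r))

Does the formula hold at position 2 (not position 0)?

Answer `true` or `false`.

Answer: false

Derivation:
s_0={s}: (G(p) & (p U r))=False G(p)=False p=False (p U r)=False r=False
s_1={p,r,s}: (G(p) & (p U r))=False G(p)=False p=True (p U r)=True r=True
s_2={q,r,s}: (G(p) & (p U r))=False G(p)=False p=False (p U r)=True r=True
s_3={p,r,s}: (G(p) & (p U r))=True G(p)=True p=True (p U r)=True r=True
s_4={p,q,s}: (G(p) & (p U r))=False G(p)=True p=True (p U r)=False r=False
Evaluating at position 2: result = False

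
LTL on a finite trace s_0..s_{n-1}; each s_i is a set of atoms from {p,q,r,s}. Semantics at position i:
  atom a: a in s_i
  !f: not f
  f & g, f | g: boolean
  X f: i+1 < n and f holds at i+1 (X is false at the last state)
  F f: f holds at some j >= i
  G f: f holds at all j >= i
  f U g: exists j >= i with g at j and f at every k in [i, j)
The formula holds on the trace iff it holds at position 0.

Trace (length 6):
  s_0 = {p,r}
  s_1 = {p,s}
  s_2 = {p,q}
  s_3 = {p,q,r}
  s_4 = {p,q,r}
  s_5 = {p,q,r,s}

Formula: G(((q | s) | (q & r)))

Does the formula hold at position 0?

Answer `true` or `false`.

s_0={p,r}: G(((q | s) | (q & r)))=False ((q | s) | (q & r))=False (q | s)=False q=False s=False (q & r)=False r=True
s_1={p,s}: G(((q | s) | (q & r)))=True ((q | s) | (q & r))=True (q | s)=True q=False s=True (q & r)=False r=False
s_2={p,q}: G(((q | s) | (q & r)))=True ((q | s) | (q & r))=True (q | s)=True q=True s=False (q & r)=False r=False
s_3={p,q,r}: G(((q | s) | (q & r)))=True ((q | s) | (q & r))=True (q | s)=True q=True s=False (q & r)=True r=True
s_4={p,q,r}: G(((q | s) | (q & r)))=True ((q | s) | (q & r))=True (q | s)=True q=True s=False (q & r)=True r=True
s_5={p,q,r,s}: G(((q | s) | (q & r)))=True ((q | s) | (q & r))=True (q | s)=True q=True s=True (q & r)=True r=True

Answer: false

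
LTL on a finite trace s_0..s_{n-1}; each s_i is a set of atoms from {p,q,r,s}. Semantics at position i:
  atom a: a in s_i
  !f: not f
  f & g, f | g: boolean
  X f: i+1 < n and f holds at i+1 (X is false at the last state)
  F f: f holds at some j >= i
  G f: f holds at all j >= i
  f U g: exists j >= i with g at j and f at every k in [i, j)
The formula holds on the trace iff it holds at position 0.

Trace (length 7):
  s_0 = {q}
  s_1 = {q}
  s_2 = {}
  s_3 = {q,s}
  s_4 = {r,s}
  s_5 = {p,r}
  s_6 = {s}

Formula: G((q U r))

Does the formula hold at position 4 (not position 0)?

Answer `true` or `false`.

Answer: false

Derivation:
s_0={q}: G((q U r))=False (q U r)=False q=True r=False
s_1={q}: G((q U r))=False (q U r)=False q=True r=False
s_2={}: G((q U r))=False (q U r)=False q=False r=False
s_3={q,s}: G((q U r))=False (q U r)=True q=True r=False
s_4={r,s}: G((q U r))=False (q U r)=True q=False r=True
s_5={p,r}: G((q U r))=False (q U r)=True q=False r=True
s_6={s}: G((q U r))=False (q U r)=False q=False r=False
Evaluating at position 4: result = False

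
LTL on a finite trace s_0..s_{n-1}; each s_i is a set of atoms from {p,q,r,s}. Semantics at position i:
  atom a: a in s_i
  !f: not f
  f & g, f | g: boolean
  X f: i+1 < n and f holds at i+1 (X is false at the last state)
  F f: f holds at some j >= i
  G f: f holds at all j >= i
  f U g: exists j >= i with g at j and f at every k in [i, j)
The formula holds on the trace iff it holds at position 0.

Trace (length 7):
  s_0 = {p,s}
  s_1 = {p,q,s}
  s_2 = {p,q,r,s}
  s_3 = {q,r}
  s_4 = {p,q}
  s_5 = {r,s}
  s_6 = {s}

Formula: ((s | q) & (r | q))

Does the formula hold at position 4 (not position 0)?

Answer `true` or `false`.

Answer: true

Derivation:
s_0={p,s}: ((s | q) & (r | q))=False (s | q)=True s=True q=False (r | q)=False r=False
s_1={p,q,s}: ((s | q) & (r | q))=True (s | q)=True s=True q=True (r | q)=True r=False
s_2={p,q,r,s}: ((s | q) & (r | q))=True (s | q)=True s=True q=True (r | q)=True r=True
s_3={q,r}: ((s | q) & (r | q))=True (s | q)=True s=False q=True (r | q)=True r=True
s_4={p,q}: ((s | q) & (r | q))=True (s | q)=True s=False q=True (r | q)=True r=False
s_5={r,s}: ((s | q) & (r | q))=True (s | q)=True s=True q=False (r | q)=True r=True
s_6={s}: ((s | q) & (r | q))=False (s | q)=True s=True q=False (r | q)=False r=False
Evaluating at position 4: result = True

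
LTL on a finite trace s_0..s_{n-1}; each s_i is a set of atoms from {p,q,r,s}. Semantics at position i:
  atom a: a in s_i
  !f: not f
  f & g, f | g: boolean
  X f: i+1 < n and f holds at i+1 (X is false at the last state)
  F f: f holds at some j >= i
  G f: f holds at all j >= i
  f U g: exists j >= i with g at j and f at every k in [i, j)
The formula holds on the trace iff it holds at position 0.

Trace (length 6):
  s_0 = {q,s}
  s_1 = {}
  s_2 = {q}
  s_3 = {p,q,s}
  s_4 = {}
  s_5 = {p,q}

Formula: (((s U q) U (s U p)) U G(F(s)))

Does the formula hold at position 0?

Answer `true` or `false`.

s_0={q,s}: (((s U q) U (s U p)) U G(F(s)))=False ((s U q) U (s U p))=False (s U q)=True s=True q=True (s U p)=False p=False G(F(s))=False F(s)=True
s_1={}: (((s U q) U (s U p)) U G(F(s)))=False ((s U q) U (s U p))=False (s U q)=False s=False q=False (s U p)=False p=False G(F(s))=False F(s)=True
s_2={q}: (((s U q) U (s U p)) U G(F(s)))=False ((s U q) U (s U p))=True (s U q)=True s=False q=True (s U p)=False p=False G(F(s))=False F(s)=True
s_3={p,q,s}: (((s U q) U (s U p)) U G(F(s)))=False ((s U q) U (s U p))=True (s U q)=True s=True q=True (s U p)=True p=True G(F(s))=False F(s)=True
s_4={}: (((s U q) U (s U p)) U G(F(s)))=False ((s U q) U (s U p))=False (s U q)=False s=False q=False (s U p)=False p=False G(F(s))=False F(s)=False
s_5={p,q}: (((s U q) U (s U p)) U G(F(s)))=False ((s U q) U (s U p))=True (s U q)=True s=False q=True (s U p)=True p=True G(F(s))=False F(s)=False

Answer: false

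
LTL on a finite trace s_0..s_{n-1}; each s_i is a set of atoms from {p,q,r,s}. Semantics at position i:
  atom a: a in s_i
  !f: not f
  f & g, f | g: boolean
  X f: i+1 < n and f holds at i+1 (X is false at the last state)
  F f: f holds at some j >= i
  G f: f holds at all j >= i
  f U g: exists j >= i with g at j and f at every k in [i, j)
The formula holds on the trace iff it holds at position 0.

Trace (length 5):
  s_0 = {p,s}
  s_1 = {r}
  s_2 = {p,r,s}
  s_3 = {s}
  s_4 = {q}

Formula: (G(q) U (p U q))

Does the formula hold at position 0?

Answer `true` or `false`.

s_0={p,s}: (G(q) U (p U q))=False G(q)=False q=False (p U q)=False p=True
s_1={r}: (G(q) U (p U q))=False G(q)=False q=False (p U q)=False p=False
s_2={p,r,s}: (G(q) U (p U q))=False G(q)=False q=False (p U q)=False p=True
s_3={s}: (G(q) U (p U q))=False G(q)=False q=False (p U q)=False p=False
s_4={q}: (G(q) U (p U q))=True G(q)=True q=True (p U q)=True p=False

Answer: false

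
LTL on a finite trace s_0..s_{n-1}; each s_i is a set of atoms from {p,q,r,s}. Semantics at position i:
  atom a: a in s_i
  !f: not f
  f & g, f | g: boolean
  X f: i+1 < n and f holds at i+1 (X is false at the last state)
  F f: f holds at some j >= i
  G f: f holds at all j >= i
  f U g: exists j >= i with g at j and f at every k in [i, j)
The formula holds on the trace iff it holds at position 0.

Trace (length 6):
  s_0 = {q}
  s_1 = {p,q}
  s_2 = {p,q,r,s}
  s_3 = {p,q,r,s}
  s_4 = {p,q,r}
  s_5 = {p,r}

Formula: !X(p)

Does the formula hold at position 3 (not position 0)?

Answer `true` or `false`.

Answer: false

Derivation:
s_0={q}: !X(p)=False X(p)=True p=False
s_1={p,q}: !X(p)=False X(p)=True p=True
s_2={p,q,r,s}: !X(p)=False X(p)=True p=True
s_3={p,q,r,s}: !X(p)=False X(p)=True p=True
s_4={p,q,r}: !X(p)=False X(p)=True p=True
s_5={p,r}: !X(p)=True X(p)=False p=True
Evaluating at position 3: result = False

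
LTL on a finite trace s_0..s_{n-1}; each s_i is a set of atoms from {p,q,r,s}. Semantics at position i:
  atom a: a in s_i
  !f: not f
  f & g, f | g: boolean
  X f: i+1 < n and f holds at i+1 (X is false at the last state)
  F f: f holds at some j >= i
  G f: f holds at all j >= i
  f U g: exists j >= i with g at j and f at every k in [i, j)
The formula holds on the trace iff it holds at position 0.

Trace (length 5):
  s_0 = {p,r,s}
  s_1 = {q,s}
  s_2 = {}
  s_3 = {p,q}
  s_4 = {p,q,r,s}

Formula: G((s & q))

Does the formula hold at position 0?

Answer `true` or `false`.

s_0={p,r,s}: G((s & q))=False (s & q)=False s=True q=False
s_1={q,s}: G((s & q))=False (s & q)=True s=True q=True
s_2={}: G((s & q))=False (s & q)=False s=False q=False
s_3={p,q}: G((s & q))=False (s & q)=False s=False q=True
s_4={p,q,r,s}: G((s & q))=True (s & q)=True s=True q=True

Answer: false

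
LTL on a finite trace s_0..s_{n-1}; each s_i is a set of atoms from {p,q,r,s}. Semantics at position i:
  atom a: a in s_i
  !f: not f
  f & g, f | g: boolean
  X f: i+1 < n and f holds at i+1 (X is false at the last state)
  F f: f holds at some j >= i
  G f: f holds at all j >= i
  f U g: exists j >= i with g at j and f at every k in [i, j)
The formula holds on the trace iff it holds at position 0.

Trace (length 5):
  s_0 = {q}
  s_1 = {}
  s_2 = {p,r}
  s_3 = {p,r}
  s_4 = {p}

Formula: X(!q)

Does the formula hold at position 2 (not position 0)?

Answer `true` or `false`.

s_0={q}: X(!q)=True !q=False q=True
s_1={}: X(!q)=True !q=True q=False
s_2={p,r}: X(!q)=True !q=True q=False
s_3={p,r}: X(!q)=True !q=True q=False
s_4={p}: X(!q)=False !q=True q=False
Evaluating at position 2: result = True

Answer: true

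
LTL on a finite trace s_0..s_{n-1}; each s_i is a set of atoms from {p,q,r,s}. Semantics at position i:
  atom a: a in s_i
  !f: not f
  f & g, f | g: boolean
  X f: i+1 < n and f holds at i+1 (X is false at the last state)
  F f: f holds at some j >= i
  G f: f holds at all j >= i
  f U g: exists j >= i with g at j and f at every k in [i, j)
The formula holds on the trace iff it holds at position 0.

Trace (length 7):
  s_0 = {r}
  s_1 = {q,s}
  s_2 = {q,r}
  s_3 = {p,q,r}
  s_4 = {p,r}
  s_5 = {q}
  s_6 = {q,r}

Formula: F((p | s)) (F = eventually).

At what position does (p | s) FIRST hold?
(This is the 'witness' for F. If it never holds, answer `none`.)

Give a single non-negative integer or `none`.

Answer: 1

Derivation:
s_0={r}: (p | s)=False p=False s=False
s_1={q,s}: (p | s)=True p=False s=True
s_2={q,r}: (p | s)=False p=False s=False
s_3={p,q,r}: (p | s)=True p=True s=False
s_4={p,r}: (p | s)=True p=True s=False
s_5={q}: (p | s)=False p=False s=False
s_6={q,r}: (p | s)=False p=False s=False
F((p | s)) holds; first witness at position 1.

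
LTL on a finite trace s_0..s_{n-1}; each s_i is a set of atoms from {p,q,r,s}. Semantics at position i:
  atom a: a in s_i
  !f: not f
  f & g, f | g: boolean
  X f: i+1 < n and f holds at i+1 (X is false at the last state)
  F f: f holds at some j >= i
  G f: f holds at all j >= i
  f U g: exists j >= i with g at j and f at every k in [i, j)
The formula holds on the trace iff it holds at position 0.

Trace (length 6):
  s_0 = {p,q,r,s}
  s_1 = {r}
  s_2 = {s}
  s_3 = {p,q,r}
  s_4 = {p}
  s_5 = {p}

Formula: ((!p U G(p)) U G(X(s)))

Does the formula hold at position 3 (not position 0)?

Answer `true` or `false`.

s_0={p,q,r,s}: ((!p U G(p)) U G(X(s)))=False (!p U G(p))=False !p=False p=True G(p)=False G(X(s))=False X(s)=False s=True
s_1={r}: ((!p U G(p)) U G(X(s)))=False (!p U G(p))=True !p=True p=False G(p)=False G(X(s))=False X(s)=True s=False
s_2={s}: ((!p U G(p)) U G(X(s)))=False (!p U G(p))=True !p=True p=False G(p)=False G(X(s))=False X(s)=False s=True
s_3={p,q,r}: ((!p U G(p)) U G(X(s)))=False (!p U G(p))=True !p=False p=True G(p)=True G(X(s))=False X(s)=False s=False
s_4={p}: ((!p U G(p)) U G(X(s)))=False (!p U G(p))=True !p=False p=True G(p)=True G(X(s))=False X(s)=False s=False
s_5={p}: ((!p U G(p)) U G(X(s)))=False (!p U G(p))=True !p=False p=True G(p)=True G(X(s))=False X(s)=False s=False
Evaluating at position 3: result = False

Answer: false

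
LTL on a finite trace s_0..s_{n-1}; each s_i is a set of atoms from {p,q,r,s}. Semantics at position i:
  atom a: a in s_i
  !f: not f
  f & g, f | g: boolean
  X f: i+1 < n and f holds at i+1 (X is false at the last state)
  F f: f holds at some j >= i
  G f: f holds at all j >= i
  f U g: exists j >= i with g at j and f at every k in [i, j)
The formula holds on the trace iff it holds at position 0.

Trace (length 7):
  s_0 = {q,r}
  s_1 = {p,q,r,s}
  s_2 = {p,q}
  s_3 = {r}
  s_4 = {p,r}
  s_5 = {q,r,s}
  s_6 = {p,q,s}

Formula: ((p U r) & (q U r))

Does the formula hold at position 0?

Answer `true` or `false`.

Answer: true

Derivation:
s_0={q,r}: ((p U r) & (q U r))=True (p U r)=True p=False r=True (q U r)=True q=True
s_1={p,q,r,s}: ((p U r) & (q U r))=True (p U r)=True p=True r=True (q U r)=True q=True
s_2={p,q}: ((p U r) & (q U r))=True (p U r)=True p=True r=False (q U r)=True q=True
s_3={r}: ((p U r) & (q U r))=True (p U r)=True p=False r=True (q U r)=True q=False
s_4={p,r}: ((p U r) & (q U r))=True (p U r)=True p=True r=True (q U r)=True q=False
s_5={q,r,s}: ((p U r) & (q U r))=True (p U r)=True p=False r=True (q U r)=True q=True
s_6={p,q,s}: ((p U r) & (q U r))=False (p U r)=False p=True r=False (q U r)=False q=True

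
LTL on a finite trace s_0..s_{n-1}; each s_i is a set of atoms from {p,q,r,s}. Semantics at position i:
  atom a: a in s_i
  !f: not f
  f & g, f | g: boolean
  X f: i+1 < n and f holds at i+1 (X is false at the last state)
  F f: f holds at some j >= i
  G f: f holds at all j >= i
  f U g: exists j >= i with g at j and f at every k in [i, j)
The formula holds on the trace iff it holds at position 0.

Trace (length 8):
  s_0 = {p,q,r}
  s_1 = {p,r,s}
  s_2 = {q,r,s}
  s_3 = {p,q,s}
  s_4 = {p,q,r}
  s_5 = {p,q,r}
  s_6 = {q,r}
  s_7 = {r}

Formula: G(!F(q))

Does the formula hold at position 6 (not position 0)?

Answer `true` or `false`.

Answer: false

Derivation:
s_0={p,q,r}: G(!F(q))=False !F(q)=False F(q)=True q=True
s_1={p,r,s}: G(!F(q))=False !F(q)=False F(q)=True q=False
s_2={q,r,s}: G(!F(q))=False !F(q)=False F(q)=True q=True
s_3={p,q,s}: G(!F(q))=False !F(q)=False F(q)=True q=True
s_4={p,q,r}: G(!F(q))=False !F(q)=False F(q)=True q=True
s_5={p,q,r}: G(!F(q))=False !F(q)=False F(q)=True q=True
s_6={q,r}: G(!F(q))=False !F(q)=False F(q)=True q=True
s_7={r}: G(!F(q))=True !F(q)=True F(q)=False q=False
Evaluating at position 6: result = False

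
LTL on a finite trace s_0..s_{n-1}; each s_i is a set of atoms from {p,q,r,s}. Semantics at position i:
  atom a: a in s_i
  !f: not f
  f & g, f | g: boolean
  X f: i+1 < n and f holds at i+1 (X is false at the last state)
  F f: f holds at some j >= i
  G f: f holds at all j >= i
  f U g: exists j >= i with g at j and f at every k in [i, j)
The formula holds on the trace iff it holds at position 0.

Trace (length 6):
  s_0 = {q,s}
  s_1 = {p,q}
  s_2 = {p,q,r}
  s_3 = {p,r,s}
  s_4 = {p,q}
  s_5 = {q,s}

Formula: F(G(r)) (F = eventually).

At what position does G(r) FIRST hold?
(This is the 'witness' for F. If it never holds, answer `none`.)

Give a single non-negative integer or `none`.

Answer: none

Derivation:
s_0={q,s}: G(r)=False r=False
s_1={p,q}: G(r)=False r=False
s_2={p,q,r}: G(r)=False r=True
s_3={p,r,s}: G(r)=False r=True
s_4={p,q}: G(r)=False r=False
s_5={q,s}: G(r)=False r=False
F(G(r)) does not hold (no witness exists).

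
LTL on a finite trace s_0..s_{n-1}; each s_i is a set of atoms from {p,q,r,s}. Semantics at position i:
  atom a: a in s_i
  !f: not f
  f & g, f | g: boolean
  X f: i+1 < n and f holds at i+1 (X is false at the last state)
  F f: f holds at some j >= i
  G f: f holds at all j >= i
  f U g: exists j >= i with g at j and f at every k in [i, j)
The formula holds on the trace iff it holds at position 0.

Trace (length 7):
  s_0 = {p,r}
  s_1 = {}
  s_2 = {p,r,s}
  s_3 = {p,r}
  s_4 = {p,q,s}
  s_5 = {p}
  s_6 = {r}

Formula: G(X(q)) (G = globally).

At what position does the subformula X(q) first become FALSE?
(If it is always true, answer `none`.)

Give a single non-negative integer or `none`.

s_0={p,r}: X(q)=False q=False
s_1={}: X(q)=False q=False
s_2={p,r,s}: X(q)=False q=False
s_3={p,r}: X(q)=True q=False
s_4={p,q,s}: X(q)=False q=True
s_5={p}: X(q)=False q=False
s_6={r}: X(q)=False q=False
G(X(q)) holds globally = False
First violation at position 0.

Answer: 0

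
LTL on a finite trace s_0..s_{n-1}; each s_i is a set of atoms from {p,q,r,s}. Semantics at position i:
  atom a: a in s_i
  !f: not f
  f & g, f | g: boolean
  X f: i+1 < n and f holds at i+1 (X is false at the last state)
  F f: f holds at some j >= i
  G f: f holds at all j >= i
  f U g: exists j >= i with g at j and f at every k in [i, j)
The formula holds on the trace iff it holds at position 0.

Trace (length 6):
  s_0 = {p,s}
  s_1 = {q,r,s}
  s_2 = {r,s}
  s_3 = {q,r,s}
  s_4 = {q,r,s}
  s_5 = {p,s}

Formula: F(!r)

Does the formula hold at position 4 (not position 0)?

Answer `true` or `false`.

Answer: true

Derivation:
s_0={p,s}: F(!r)=True !r=True r=False
s_1={q,r,s}: F(!r)=True !r=False r=True
s_2={r,s}: F(!r)=True !r=False r=True
s_3={q,r,s}: F(!r)=True !r=False r=True
s_4={q,r,s}: F(!r)=True !r=False r=True
s_5={p,s}: F(!r)=True !r=True r=False
Evaluating at position 4: result = True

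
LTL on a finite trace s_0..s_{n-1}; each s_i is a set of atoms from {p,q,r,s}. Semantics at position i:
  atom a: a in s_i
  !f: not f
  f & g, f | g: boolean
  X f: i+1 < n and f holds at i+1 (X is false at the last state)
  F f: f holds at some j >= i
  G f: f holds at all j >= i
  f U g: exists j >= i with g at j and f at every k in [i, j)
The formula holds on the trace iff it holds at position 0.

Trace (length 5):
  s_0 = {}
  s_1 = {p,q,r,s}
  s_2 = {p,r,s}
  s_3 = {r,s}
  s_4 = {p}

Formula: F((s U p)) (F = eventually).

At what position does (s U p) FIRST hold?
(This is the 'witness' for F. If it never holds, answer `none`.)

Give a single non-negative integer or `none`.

Answer: 1

Derivation:
s_0={}: (s U p)=False s=False p=False
s_1={p,q,r,s}: (s U p)=True s=True p=True
s_2={p,r,s}: (s U p)=True s=True p=True
s_3={r,s}: (s U p)=True s=True p=False
s_4={p}: (s U p)=True s=False p=True
F((s U p)) holds; first witness at position 1.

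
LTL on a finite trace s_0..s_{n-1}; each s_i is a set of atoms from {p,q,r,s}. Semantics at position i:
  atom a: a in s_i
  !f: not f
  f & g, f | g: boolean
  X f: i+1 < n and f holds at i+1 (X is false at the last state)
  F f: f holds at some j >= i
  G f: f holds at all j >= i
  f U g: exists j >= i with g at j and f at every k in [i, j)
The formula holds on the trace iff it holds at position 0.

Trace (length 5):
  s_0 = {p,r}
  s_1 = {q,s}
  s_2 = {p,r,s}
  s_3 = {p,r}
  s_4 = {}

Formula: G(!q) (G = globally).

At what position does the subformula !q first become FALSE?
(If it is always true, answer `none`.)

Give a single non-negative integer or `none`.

s_0={p,r}: !q=True q=False
s_1={q,s}: !q=False q=True
s_2={p,r,s}: !q=True q=False
s_3={p,r}: !q=True q=False
s_4={}: !q=True q=False
G(!q) holds globally = False
First violation at position 1.

Answer: 1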